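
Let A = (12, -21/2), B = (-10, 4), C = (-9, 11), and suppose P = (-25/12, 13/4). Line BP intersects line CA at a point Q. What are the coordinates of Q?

Barycentric coordinates of P with respect to ABC: (1/3, 1/12, 7/12).
On side CA the B-coordinate is zero; dropping P's B-weight 1/12 and renormalizing the remaining 7/12 : 1/3 gives weights 7/11, 4/11 on C, A.
Q = (7/11)·(-9, 11) + (4/11)·(12, -21/2) = (-15/11, 35/11).

(-15/11, 35/11)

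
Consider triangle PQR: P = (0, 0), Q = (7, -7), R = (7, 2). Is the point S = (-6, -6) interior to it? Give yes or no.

Barycentric coordinates of S: (13/7, 10/21, -4/3).
The three coordinates are positive, positive, negative; a point is interior exactly when all three are positive.

no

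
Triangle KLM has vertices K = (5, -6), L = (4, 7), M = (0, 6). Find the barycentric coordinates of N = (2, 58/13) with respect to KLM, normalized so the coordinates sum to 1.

Signed area of the reference triangle: [KLM] = ½·(5·(7−6) + 4·(6−(-6)) + 0·(-6−7)) = ½·(5 + 48 + 0) = 53/2.
[NLM] = ½·(2·(7−6) + 4·(6−(58/13)) + 0·(58/13−7)) = ½·(2 + 80/13 + 0) = 53/13, so the K-coordinate is (53/13)/(53/2) = 2/13.
[KNM] = ½·(5·(58/13−6) + 2·(6−(-6)) + 0·(-6−(58/13))) = ½·(-100/13 + 24 + 0) = 106/13, so the L-coordinate is 4/13.
[KLN] = ½·(5·(7−(58/13)) + 4·(58/13−(-6)) + 2·(-6−7)) = ½·(165/13 + 544/13 − 26) = 371/26, so the M-coordinate is 7/13.
Check: 2/13 + 4/13 + 7/13 = 1.

(2/13, 4/13, 7/13)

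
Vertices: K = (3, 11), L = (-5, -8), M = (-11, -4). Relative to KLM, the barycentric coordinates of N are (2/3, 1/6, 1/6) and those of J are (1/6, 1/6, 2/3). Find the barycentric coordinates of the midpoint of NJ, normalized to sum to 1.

Since both coordinate triples sum to 1, the midpoint's barycentrics are the componentwise average.
(2/3+1/6)/2 = 5/12; similarly 1/6 and 5/12.

(5/12, 1/6, 5/12)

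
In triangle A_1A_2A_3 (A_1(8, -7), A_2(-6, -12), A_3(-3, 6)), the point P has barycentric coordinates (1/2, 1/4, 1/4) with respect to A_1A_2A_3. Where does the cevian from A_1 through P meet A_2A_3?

(-9/2, -3)

Line A_1P meets A_2A_3 where the A_1-coordinate vanishes; zeroing P's A_1-weight and renormalizing leaves A_2, A_3-weights 1/4 : 1/4 → (1/2, 1/2).
So Q = (1/2)·A_2 + (1/2)·A_3 = (-9/2, -3).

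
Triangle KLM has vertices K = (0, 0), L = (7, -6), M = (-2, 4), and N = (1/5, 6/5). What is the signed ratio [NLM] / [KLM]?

1/5

[KLM] = ½·(0·(-6−4) + 7·(4−0) + (-2)·(0−(-6))) = ½·(0 + 28 − 12) = 8.
[NLM] = ½·((1/5)·(-6−4) + 7·(4−(6/5)) + (-2)·(6/5−(-6))) = ½·(-2 + 98/5 − 72/5) = 8/5, so the ratio is (8/5)/8 = 1/5.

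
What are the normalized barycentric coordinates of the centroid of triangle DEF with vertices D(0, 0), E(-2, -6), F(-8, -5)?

The centroid is the average of the vertices, so each weight is 1/3.

(1/3, 1/3, 1/3)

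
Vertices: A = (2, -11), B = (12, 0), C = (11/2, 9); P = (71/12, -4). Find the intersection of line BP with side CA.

Barycentric coordinates of P with respect to ABC: (1/2, 1/3, 1/6).
On side CA the B-coordinate is zero; dropping P's B-weight 1/3 and renormalizing the remaining 1/6 : 1/2 gives weights 1/4, 3/4 on C, A.
Q = (1/4)·(11/2, 9) + (3/4)·(2, -11) = (23/8, -6).

(23/8, -6)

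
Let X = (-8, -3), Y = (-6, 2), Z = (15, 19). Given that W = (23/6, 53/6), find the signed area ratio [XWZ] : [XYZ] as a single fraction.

1/6

[XYZ] = ½·((-8)·(2−19) + (-6)·(19−(-3)) + 15·(-3−2)) = ½·(136 − 132 − 75) = -71/2.
[XWZ] = ½·((-8)·(53/6−19) + (23/6)·(19−(-3)) + 15·(-3−(53/6))) = ½·(244/3 + 253/3 − 355/2) = -71/12, so the ratio is (-71/12)/(-71/2) = 1/6.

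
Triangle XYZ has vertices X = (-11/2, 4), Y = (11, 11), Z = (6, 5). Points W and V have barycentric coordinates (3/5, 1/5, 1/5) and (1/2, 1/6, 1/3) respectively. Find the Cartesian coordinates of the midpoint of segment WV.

(71/120, 111/20)

Barycentric coordinates of the midpoint are the average: (11/20, 11/60, 4/15).
Converting: (11/20)·X + (11/60)·Y + (4/15)·Z = (71/120, 111/20).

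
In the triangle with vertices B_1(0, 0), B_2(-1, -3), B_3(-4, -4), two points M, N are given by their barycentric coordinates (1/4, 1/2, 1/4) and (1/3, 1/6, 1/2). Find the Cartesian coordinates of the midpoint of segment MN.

Barycentric coordinates of the midpoint are the average: (7/24, 1/3, 3/8).
Converting: (7/24)·B_1 + (1/3)·B_2 + (3/8)·B_3 = (-11/6, -5/2).

(-11/6, -5/2)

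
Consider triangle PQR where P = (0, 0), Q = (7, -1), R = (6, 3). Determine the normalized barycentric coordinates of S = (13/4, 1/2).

Signed area of the reference triangle: [PQR] = ½·(0·(-1−3) + 7·(3−0) + 6·(0−(-1))) = ½·(0 + 21 + 6) = 27/2.
[SQR] = ½·((13/4)·(-1−3) + 7·(3−(1/2)) + 6·(1/2−(-1))) = ½·(-13 + 35/2 + 9) = 27/4, so the P-coordinate is (27/4)/(27/2) = 1/2.
[PSR] = ½·(0·(1/2−3) + (13/4)·(3−0) + 6·(0−(1/2))) = ½·(0 + 39/4 − 3) = 27/8, so the Q-coordinate is 1/4.
[PQS] = ½·(0·(-1−(1/2)) + 7·(1/2−0) + (13/4)·(0−(-1))) = ½·(0 + 7/2 + 13/4) = 27/8, so the R-coordinate is 1/4.
Check: 1/2 + 1/4 + 1/4 = 1.

(1/2, 1/4, 1/4)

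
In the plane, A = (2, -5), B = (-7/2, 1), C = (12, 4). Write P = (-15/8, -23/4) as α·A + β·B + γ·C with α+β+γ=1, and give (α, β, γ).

Signed area of the reference triangle: [ABC] = ½·(2·(1−4) + (-7/2)·(4−(-5)) + 12·(-5−1)) = ½·(-6 − 63/2 − 72) = -219/4.
[PBC] = ½·((-15/8)·(1−4) + (-7/2)·(4−(-23/4)) + 12·(-23/4−1)) = ½·(45/8 − 273/8 − 81) = -219/4, so the A-coordinate is (-219/4)/(-219/4) = 1.
[APC] = ½·(2·(-23/4−4) + (-15/8)·(4−(-5)) + 12·(-5−(-23/4))) = ½·(-39/2 − 135/8 + 9) = -219/16, so the B-coordinate is 1/4.
[ABP] = ½·(2·(1−(-23/4)) + (-7/2)·(-23/4−(-5)) + (-15/8)·(-5−1)) = ½·(27/2 + 21/8 + 45/4) = 219/16, so the C-coordinate is -1/4.
Check: 1 + 1/4 − 1/4 = 1.

(1, 1/4, -1/4)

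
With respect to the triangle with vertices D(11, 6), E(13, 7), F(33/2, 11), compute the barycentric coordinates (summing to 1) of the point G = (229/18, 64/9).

(1/3, 5/9, 1/9)

Signed area of the reference triangle: [DEF] = ½·(11·(7−11) + 13·(11−6) + (33/2)·(6−7)) = ½·(-44 + 65 − 33/2) = 9/4.
[GEF] = ½·((229/18)·(7−11) + 13·(11−(64/9)) + (33/2)·(64/9−7)) = ½·(-458/9 + 455/9 + 11/6) = 3/4, so the D-coordinate is (3/4)/(9/4) = 1/3.
[DGF] = ½·(11·(64/9−11) + (229/18)·(11−6) + (33/2)·(6−(64/9))) = ½·(-385/9 + 1145/18 − 55/3) = 5/4, so the E-coordinate is 5/9.
[DEG] = ½·(11·(7−(64/9)) + 13·(64/9−6) + (229/18)·(6−7)) = ½·(-11/9 + 130/9 − 229/18) = 1/4, so the F-coordinate is 1/9.
Check: 1/3 + 5/9 + 1/9 = 1.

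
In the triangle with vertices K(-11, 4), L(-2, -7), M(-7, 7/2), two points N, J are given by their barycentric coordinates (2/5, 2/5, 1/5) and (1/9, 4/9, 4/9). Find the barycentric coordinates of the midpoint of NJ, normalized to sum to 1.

Since both coordinate triples sum to 1, the midpoint's barycentrics are the componentwise average.
(2/5+1/9)/2 = 23/90; similarly 19/45 and 29/90.

(23/90, 19/45, 29/90)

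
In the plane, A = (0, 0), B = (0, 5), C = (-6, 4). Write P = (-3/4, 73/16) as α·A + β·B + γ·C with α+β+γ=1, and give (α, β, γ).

(1/16, 13/16, 1/8)

Signed area of the reference triangle: [ABC] = ½·(0·(5−4) + 0·(4−0) + (-6)·(0−5)) = ½·(0 + 0 + 30) = 15.
[PBC] = ½·((-3/4)·(5−4) + 0·(4−(73/16)) + (-6)·(73/16−5)) = ½·(-3/4 + 0 + 21/8) = 15/16, so the A-coordinate is (15/16)/15 = 1/16.
[APC] = ½·(0·(73/16−4) + (-3/4)·(4−0) + (-6)·(0−(73/16))) = ½·(0 − 3 + 219/8) = 195/16, so the B-coordinate is 13/16.
[ABP] = ½·(0·(5−(73/16)) + 0·(73/16−0) + (-3/4)·(0−5)) = ½·(0 + 0 + 15/4) = 15/8, so the C-coordinate is 1/8.
Check: 1/16 + 13/16 + 1/8 = 1.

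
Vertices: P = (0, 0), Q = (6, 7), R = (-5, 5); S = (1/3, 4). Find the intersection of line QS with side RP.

Barycentric coordinates of S with respect to PQR: (1/3, 1/3, 1/3).
On side RP the Q-coordinate is zero; dropping S's Q-weight 1/3 and renormalizing the remaining 1/3 : 1/3 gives weights 1/2, 1/2 on R, P.
T = (1/2)·(-5, 5) + (1/2)·(0, 0) = (-5/2, 5/2).

(-5/2, 5/2)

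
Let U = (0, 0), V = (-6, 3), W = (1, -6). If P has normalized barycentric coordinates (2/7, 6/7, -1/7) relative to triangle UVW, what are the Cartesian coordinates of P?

P = (2/7)·U + (6/7)·V + (-1/7)·W.
x-coordinate: (2/7)·0 + (6/7)·(-6) + (-1/7)·1 = -37/7.
y-coordinate: (2/7)·0 + (6/7)·3 + (-1/7)·(-6) = 24/7.

(-37/7, 24/7)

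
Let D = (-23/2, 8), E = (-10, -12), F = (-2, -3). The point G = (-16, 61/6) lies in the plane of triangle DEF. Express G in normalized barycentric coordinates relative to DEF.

Signed area of the reference triangle: [DEF] = ½·((-23/2)·(-12−(-3)) + (-10)·(-3−8) + (-2)·(8−(-12))) = ½·(207/2 + 110 − 40) = 347/4.
[GEF] = ½·((-16)·(-12−(-3)) + (-10)·(-3−(61/6)) + (-2)·(61/6−(-12))) = ½·(144 + 395/3 − 133/3) = 347/3, so the D-coordinate is (347/3)/(347/4) = 4/3.
[DGF] = ½·((-23/2)·(61/6−(-3)) + (-16)·(-3−8) + (-2)·(8−(61/6))) = ½·(-1817/12 + 176 + 13/3) = 347/24, so the E-coordinate is 1/6.
[DEG] = ½·((-23/2)·(-12−(61/6)) + (-10)·(61/6−8) + (-16)·(8−(-12))) = ½·(3059/12 − 65/3 − 320) = -347/8, so the F-coordinate is -1/2.

(4/3, 1/6, -1/2)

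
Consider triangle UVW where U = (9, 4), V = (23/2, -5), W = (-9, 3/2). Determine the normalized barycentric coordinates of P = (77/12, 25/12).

Signed area of the reference triangle: [UVW] = ½·(9·(-5−(3/2)) + (23/2)·(3/2−4) + (-9)·(4−(-5))) = ½·(-117/2 − 115/4 − 81) = -673/8.
[PVW] = ½·((77/12)·(-5−(3/2)) + (23/2)·(3/2−(25/12)) + (-9)·(25/12−(-5))) = ½·(-1001/24 − 161/24 − 255/4) = -673/12, so the U-coordinate is (-673/12)/(-673/8) = 2/3.
[UPW] = ½·(9·(25/12−(3/2)) + (77/12)·(3/2−4) + (-9)·(4−(25/12))) = ½·(21/4 − 385/24 − 69/4) = -673/48, so the V-coordinate is 1/6.
[UVP] = ½·(9·(-5−(25/12)) + (23/2)·(25/12−4) + (77/12)·(4−(-5))) = ½·(-255/4 − 529/24 + 231/4) = -673/48, so the W-coordinate is 1/6.
Check: 2/3 + 1/6 + 1/6 = 1.

(2/3, 1/6, 1/6)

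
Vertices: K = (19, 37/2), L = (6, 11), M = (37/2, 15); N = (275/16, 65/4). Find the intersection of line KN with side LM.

(123/8, 14)

Barycentric coordinates of N with respect to KLM: (1/2, 1/8, 3/8).
On side LM the K-coordinate is zero; dropping N's K-weight 1/2 and renormalizing the remaining 1/8 : 3/8 gives weights 1/4, 3/4 on L, M.
J = (1/4)·(6, 11) + (3/4)·(37/2, 15) = (123/8, 14).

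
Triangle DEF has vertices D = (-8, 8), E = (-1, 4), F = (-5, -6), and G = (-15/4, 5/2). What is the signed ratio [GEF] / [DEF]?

1/4

[DEF] = ½·((-8)·(4−(-6)) + (-1)·(-6−8) + (-5)·(8−4)) = ½·(-80 + 14 − 20) = -43.
[GEF] = ½·((-15/4)·(4−(-6)) + (-1)·(-6−(5/2)) + (-5)·(5/2−4)) = ½·(-75/2 + 17/2 + 15/2) = -43/4, so the ratio is (-43/4)/(-43) = 1/4.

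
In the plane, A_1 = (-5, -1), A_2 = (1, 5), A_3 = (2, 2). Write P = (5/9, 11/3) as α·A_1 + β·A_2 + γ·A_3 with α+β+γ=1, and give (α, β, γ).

(1/9, 2/3, 2/9)

Signed area of the reference triangle: [A_1A_2A_3] = ½·((-5)·(5−2) + 1·(2−(-1)) + 2·(-1−5)) = ½·(-15 + 3 − 12) = -12.
[PA_2A_3] = ½·((5/9)·(5−2) + 1·(2−(11/3)) + 2·(11/3−5)) = ½·(5/3 − 5/3 − 8/3) = -4/3, so the A_1-coordinate is (-4/3)/(-12) = 1/9.
[A_1PA_3] = ½·((-5)·(11/3−2) + (5/9)·(2−(-1)) + 2·(-1−(11/3))) = ½·(-25/3 + 5/3 − 28/3) = -8, so the A_2-coordinate is 2/3.
[A_1A_2P] = ½·((-5)·(5−(11/3)) + 1·(11/3−(-1)) + (5/9)·(-1−5)) = ½·(-20/3 + 14/3 − 10/3) = -8/3, so the A_3-coordinate is 2/9.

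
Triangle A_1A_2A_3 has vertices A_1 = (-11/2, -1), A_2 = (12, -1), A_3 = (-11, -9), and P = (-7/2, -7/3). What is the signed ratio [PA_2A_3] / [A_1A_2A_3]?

[A_1A_2A_3] = ½·((-11/2)·(-1−(-9)) + 12·(-9−(-1)) + (-11)·(-1−(-1))) = ½·(-44 − 96 + 0) = -70.
[PA_2A_3] = ½·((-7/2)·(-1−(-9)) + 12·(-9−(-7/3)) + (-11)·(-7/3−(-1))) = ½·(-28 − 80 + 44/3) = -140/3, so the ratio is (-140/3)/(-70) = 2/3.

2/3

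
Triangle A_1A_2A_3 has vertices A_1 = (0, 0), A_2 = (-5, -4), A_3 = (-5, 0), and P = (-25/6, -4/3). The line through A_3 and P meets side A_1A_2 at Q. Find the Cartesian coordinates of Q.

(-10/3, -8/3)

Barycentric coordinates of P with respect to A_1A_2A_3: (1/6, 1/3, 1/2).
On side A_1A_2 the A_3-coordinate is zero; dropping P's A_3-weight 1/2 and renormalizing the remaining 1/6 : 1/3 gives weights 1/3, 2/3 on A_1, A_2.
Q = (1/3)·(0, 0) + (2/3)·(-5, -4) = (-10/3, -8/3).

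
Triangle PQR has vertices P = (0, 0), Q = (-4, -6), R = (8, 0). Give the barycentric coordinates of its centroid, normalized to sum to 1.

The centroid is the average of the vertices, so each weight is 1/3.

(1/3, 1/3, 1/3)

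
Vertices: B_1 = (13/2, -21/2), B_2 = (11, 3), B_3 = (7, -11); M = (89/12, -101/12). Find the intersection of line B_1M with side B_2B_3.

(25/3, -19/3)

Barycentric coordinates of M with respect to B_1B_2B_3: (1/2, 1/6, 1/3).
On side B_2B_3 the B_1-coordinate is zero; dropping M's B_1-weight 1/2 and renormalizing the remaining 1/6 : 1/3 gives weights 1/3, 2/3 on B_2, B_3.
N = (1/3)·(11, 3) + (2/3)·(7, -11) = (25/3, -19/3).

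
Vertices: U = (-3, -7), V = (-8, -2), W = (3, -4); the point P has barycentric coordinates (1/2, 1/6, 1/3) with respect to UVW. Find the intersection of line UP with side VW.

(-2/3, -10/3)

Line UP meets VW where the U-coordinate vanishes; zeroing P's U-weight and renormalizing leaves V, W-weights 1/6 : 1/3 → (1/3, 2/3).
So Q = (1/3)·V + (2/3)·W = (-2/3, -10/3).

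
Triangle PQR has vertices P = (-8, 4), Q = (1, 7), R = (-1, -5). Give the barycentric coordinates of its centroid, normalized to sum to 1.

The centroid is the average of the vertices, so each weight is 1/3.

(1/3, 1/3, 1/3)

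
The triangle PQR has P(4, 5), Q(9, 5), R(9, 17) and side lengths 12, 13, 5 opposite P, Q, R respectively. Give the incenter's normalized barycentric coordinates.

(2/5, 13/30, 1/6)

The incenter has barycentric coordinates proportional to the opposite side lengths: (12 : 13 : 5).
Normalizing by 12+13+5 = 30 gives (2/5, 13/30, 1/6).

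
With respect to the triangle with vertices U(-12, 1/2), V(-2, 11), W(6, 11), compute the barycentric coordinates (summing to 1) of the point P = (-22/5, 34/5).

Signed area of the reference triangle: [UVW] = ½·((-12)·(11−11) + (-2)·(11−(1/2)) + 6·(1/2−11)) = ½·(0 − 21 − 63) = -42.
[PVW] = ½·((-22/5)·(11−11) + (-2)·(11−(34/5)) + 6·(34/5−11)) = ½·(0 − 42/5 − 126/5) = -84/5, so the U-coordinate is (-84/5)/(-42) = 2/5.
[UPW] = ½·((-12)·(34/5−11) + (-22/5)·(11−(1/2)) + 6·(1/2−(34/5))) = ½·(252/5 − 231/5 − 189/5) = -84/5, so the V-coordinate is 2/5.
[UVP] = ½·((-12)·(11−(34/5)) + (-2)·(34/5−(1/2)) + (-22/5)·(1/2−11)) = ½·(-252/5 − 63/5 + 231/5) = -42/5, so the W-coordinate is 1/5.

(2/5, 2/5, 1/5)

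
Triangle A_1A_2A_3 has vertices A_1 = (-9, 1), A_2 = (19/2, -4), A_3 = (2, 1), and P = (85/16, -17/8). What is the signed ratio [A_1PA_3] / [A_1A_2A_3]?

[A_1A_2A_3] = ½·((-9)·(-4−1) + (19/2)·(1−1) + 2·(1−(-4))) = ½·(45 + 0 + 10) = 55/2.
[A_1PA_3] = ½·((-9)·(-17/8−1) + (85/16)·(1−1) + 2·(1−(-17/8))) = ½·(225/8 + 0 + 25/4) = 275/16, so the ratio is (275/16)/(55/2) = 5/8.

5/8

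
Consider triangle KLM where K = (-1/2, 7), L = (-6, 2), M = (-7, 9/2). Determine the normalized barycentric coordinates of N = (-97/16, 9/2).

(1/8, 1/8, 3/4)

Signed area of the reference triangle: [KLM] = ½·((-1/2)·(2−(9/2)) + (-6)·(9/2−7) + (-7)·(7−2)) = ½·(5/4 + 15 − 35) = -75/8.
[NLM] = ½·((-97/16)·(2−(9/2)) + (-6)·(9/2−(9/2)) + (-7)·(9/2−2)) = ½·(485/32 + 0 − 35/2) = -75/64, so the K-coordinate is (-75/64)/(-75/8) = 1/8.
[KNM] = ½·((-1/2)·(9/2−(9/2)) + (-97/16)·(9/2−7) + (-7)·(7−(9/2))) = ½·(0 + 485/32 − 35/2) = -75/64, so the L-coordinate is 1/8.
[KLN] = ½·((-1/2)·(2−(9/2)) + (-6)·(9/2−7) + (-97/16)·(7−2)) = ½·(5/4 + 15 − 485/16) = -225/32, so the M-coordinate is 3/4.
Check: 1/8 + 1/8 + 3/4 = 1.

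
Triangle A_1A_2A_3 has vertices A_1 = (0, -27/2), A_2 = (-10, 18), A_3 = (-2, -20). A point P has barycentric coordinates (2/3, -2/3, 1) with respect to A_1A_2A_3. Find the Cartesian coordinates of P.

P = (2/3)·A_1 + (-2/3)·A_2 + 1·A_3.
x-coordinate: (2/3)·0 + (-2/3)·(-10) + 1·(-2) = 14/3.
y-coordinate: (2/3)·(-27/2) + (-2/3)·18 + 1·(-20) = -41.

(14/3, -41)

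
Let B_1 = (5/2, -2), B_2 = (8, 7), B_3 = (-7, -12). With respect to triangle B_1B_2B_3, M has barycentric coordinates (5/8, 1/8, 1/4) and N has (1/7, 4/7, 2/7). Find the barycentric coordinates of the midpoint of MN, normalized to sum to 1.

(43/112, 39/112, 15/56)

Since both coordinate triples sum to 1, the midpoint's barycentrics are the componentwise average.
(5/8+1/7)/2 = 43/112; similarly 39/112 and 15/56.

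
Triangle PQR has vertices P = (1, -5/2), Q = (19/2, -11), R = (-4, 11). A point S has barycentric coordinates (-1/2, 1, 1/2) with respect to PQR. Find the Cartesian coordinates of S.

(7, -17/4)

S = (-1/2)·P + 1·Q + (1/2)·R.
x-coordinate: (-1/2)·1 + 1·(19/2) + (1/2)·(-4) = 7.
y-coordinate: (-1/2)·(-5/2) + 1·(-11) + (1/2)·11 = -17/4.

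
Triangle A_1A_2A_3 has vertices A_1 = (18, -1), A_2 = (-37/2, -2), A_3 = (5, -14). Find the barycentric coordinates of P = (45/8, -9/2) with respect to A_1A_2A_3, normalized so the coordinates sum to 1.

(1/2, 1/4, 1/4)

Signed area of the reference triangle: [A_1A_2A_3] = ½·(18·(-2−(-14)) + (-37/2)·(-14−(-1)) + 5·(-1−(-2))) = ½·(216 + 481/2 + 5) = 923/4.
[PA_2A_3] = ½·((45/8)·(-2−(-14)) + (-37/2)·(-14−(-9/2)) + 5·(-9/2−(-2))) = ½·(135/2 + 703/4 − 25/2) = 923/8, so the A_1-coordinate is (923/8)/(923/4) = 1/2.
[A_1PA_3] = ½·(18·(-9/2−(-14)) + (45/8)·(-14−(-1)) + 5·(-1−(-9/2))) = ½·(171 − 585/8 + 35/2) = 923/16, so the A_2-coordinate is 1/4.
[A_1A_2P] = ½·(18·(-2−(-9/2)) + (-37/2)·(-9/2−(-1)) + (45/8)·(-1−(-2))) = ½·(45 + 259/4 + 45/8) = 923/16, so the A_3-coordinate is 1/4.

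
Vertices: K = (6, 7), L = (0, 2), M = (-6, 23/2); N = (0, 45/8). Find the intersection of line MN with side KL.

Barycentric coordinates of N with respect to KLM: (1/4, 1/2, 1/4).
On side KL the M-coordinate is zero; dropping N's M-weight 1/4 and renormalizing the remaining 1/4 : 1/2 gives weights 1/3, 2/3 on K, L.
J = (1/3)·(6, 7) + (2/3)·(0, 2) = (2, 11/3).

(2, 11/3)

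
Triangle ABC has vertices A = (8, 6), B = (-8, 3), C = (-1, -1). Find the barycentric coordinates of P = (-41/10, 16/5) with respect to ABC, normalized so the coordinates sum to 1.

(1/5, 7/10, 1/10)

Signed area of the reference triangle: [ABC] = ½·(8·(3−(-1)) + (-8)·(-1−6) + (-1)·(6−3)) = ½·(32 + 56 − 3) = 85/2.
[PBC] = ½·((-41/10)·(3−(-1)) + (-8)·(-1−(16/5)) + (-1)·(16/5−3)) = ½·(-82/5 + 168/5 − 1/5) = 17/2, so the A-coordinate is (17/2)/(85/2) = 1/5.
[APC] = ½·(8·(16/5−(-1)) + (-41/10)·(-1−6) + (-1)·(6−(16/5))) = ½·(168/5 + 287/10 − 14/5) = 119/4, so the B-coordinate is 7/10.
[ABP] = ½·(8·(3−(16/5)) + (-8)·(16/5−6) + (-41/10)·(6−3)) = ½·(-8/5 + 112/5 − 123/10) = 17/4, so the C-coordinate is 1/10.
Check: 1/5 + 7/10 + 1/10 = 1.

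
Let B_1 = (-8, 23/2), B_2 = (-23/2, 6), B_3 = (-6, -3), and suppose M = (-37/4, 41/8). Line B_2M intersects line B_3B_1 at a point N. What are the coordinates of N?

Barycentric coordinates of M with respect to B_1B_2B_3: (1/4, 1/2, 1/4).
On side B_3B_1 the B_2-coordinate is zero; dropping M's B_2-weight 1/2 and renormalizing the remaining 1/4 : 1/4 gives weights 1/2, 1/2 on B_3, B_1.
N = (1/2)·(-6, -3) + (1/2)·(-8, 23/2) = (-7, 17/4).

(-7, 17/4)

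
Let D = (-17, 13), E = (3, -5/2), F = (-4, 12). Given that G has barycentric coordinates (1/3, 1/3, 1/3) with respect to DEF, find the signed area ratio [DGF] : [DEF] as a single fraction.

1/3

The signed ratio [DGF]/[DEF] equals the barycentric coordinate of G at vertex E, which is 1/3.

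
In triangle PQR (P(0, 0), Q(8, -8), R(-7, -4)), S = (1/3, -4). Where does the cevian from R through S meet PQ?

Barycentric coordinates of S with respect to PQR: (1/3, 1/3, 1/3).
On side PQ the R-coordinate is zero; dropping S's R-weight 1/3 and renormalizing the remaining 1/3 : 1/3 gives weights 1/2, 1/2 on P, Q.
T = (1/2)·(0, 0) + (1/2)·(8, -8) = (4, -4).

(4, -4)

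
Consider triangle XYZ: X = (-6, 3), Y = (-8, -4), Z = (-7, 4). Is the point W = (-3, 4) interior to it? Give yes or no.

no

Barycentric coordinates of W: (32/9, -4/9, -19/9).
The three coordinates are positive, negative, negative; a point is interior exactly when all three are positive.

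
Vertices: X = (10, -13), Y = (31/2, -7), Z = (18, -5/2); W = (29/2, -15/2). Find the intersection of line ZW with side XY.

(51/4, -10)

Barycentric coordinates of W with respect to XYZ: (1/3, 1/3, 1/3).
On side XY the Z-coordinate is zero; dropping W's Z-weight 1/3 and renormalizing the remaining 1/3 : 1/3 gives weights 1/2, 1/2 on X, Y.
V = (1/2)·(10, -13) + (1/2)·(31/2, -7) = (51/4, -10).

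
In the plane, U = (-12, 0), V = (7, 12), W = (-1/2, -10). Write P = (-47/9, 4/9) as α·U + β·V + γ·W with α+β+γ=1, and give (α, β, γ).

(5/9, 2/9, 2/9)

Signed area of the reference triangle: [UVW] = ½·((-12)·(12−(-10)) + 7·(-10−0) + (-1/2)·(0−12)) = ½·(-264 − 70 + 6) = -164.
[PVW] = ½·((-47/9)·(12−(-10)) + 7·(-10−(4/9)) + (-1/2)·(4/9−12)) = ½·(-1034/9 − 658/9 + 52/9) = -820/9, so the U-coordinate is (-820/9)/(-164) = 5/9.
[UPW] = ½·((-12)·(4/9−(-10)) + (-47/9)·(-10−0) + (-1/2)·(0−(4/9))) = ½·(-376/3 + 470/9 + 2/9) = -328/9, so the V-coordinate is 2/9.
[UVP] = ½·((-12)·(12−(4/9)) + 7·(4/9−0) + (-47/9)·(0−12)) = ½·(-416/3 + 28/9 + 188/3) = -328/9, so the W-coordinate is 2/9.
Check: 5/9 + 2/9 + 2/9 = 1.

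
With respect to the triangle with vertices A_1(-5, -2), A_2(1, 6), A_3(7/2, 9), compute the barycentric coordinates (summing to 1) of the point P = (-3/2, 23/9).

Signed area of the reference triangle: [A_1A_2A_3] = ½·((-5)·(6−9) + 1·(9−(-2)) + (7/2)·(-2−6)) = ½·(15 + 11 − 28) = -1.
[PA_2A_3] = ½·((-3/2)·(6−9) + 1·(9−(23/9)) + (7/2)·(23/9−6)) = ½·(9/2 + 58/9 − 217/18) = -5/9, so the A_1-coordinate is (-5/9)/(-1) = 5/9.
[A_1PA_3] = ½·((-5)·(23/9−9) + (-3/2)·(9−(-2)) + (7/2)·(-2−(23/9))) = ½·(290/9 − 33/2 − 287/18) = -1/9, so the A_2-coordinate is 1/9.
[A_1A_2P] = ½·((-5)·(6−(23/9)) + 1·(23/9−(-2)) + (-3/2)·(-2−6)) = ½·(-155/9 + 41/9 + 12) = -1/3, so the A_3-coordinate is 1/3.

(5/9, 1/9, 1/3)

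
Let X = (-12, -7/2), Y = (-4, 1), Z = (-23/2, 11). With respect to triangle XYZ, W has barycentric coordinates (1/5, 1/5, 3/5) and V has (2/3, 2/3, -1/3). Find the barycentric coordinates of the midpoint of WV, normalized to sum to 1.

(13/30, 13/30, 2/15)

Since both coordinate triples sum to 1, the midpoint's barycentrics are the componentwise average.
(1/5+2/3)/2 = 13/30; similarly 13/30 and 2/15.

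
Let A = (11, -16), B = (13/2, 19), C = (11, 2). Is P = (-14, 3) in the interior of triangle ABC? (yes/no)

Barycentric coordinates of P: (841/162, 50/9, -1579/162).
The three coordinates are positive, positive, negative; a point is interior exactly when all three are positive.

no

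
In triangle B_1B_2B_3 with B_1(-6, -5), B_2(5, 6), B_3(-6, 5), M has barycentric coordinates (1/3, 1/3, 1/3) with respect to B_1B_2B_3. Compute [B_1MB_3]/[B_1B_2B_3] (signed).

The signed ratio [B_1MB_3]/[B_1B_2B_3] equals the barycentric coordinate of M at vertex B_2, which is 1/3.

1/3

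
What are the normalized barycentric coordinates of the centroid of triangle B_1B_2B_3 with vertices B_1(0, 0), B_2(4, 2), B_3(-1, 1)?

(1/3, 1/3, 1/3)

The centroid is the average of the vertices, so each weight is 1/3.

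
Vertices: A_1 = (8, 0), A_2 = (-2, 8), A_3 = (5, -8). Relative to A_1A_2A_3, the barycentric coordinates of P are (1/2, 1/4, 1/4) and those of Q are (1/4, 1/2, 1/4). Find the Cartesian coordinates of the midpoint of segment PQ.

(7/2, 1)

Barycentric coordinates of the midpoint are the average: (3/8, 3/8, 1/4).
Converting: (3/8)·A_1 + (3/8)·A_2 + (1/4)·A_3 = (7/2, 1).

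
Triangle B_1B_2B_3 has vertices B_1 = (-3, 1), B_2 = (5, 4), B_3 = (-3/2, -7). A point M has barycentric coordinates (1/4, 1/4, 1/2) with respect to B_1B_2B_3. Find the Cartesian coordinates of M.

M = (1/4)·B_1 + (1/4)·B_2 + (1/2)·B_3.
x-coordinate: (1/4)·(-3) + (1/4)·5 + (1/2)·(-3/2) = -1/4.
y-coordinate: (1/4)·1 + (1/4)·4 + (1/2)·(-7) = -9/4.

(-1/4, -9/4)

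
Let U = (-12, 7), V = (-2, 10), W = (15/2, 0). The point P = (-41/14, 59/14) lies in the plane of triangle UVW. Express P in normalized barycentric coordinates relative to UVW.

Signed area of the reference triangle: [UVW] = ½·((-12)·(10−0) + (-2)·(0−7) + (15/2)·(7−10)) = ½·(-120 + 14 − 45/2) = -257/4.
[PVW] = ½·((-41/14)·(10−0) + (-2)·(0−(59/14)) + (15/2)·(59/14−10)) = ½·(-205/7 + 59/7 − 1215/28) = -257/8, so the U-coordinate is (-257/8)/(-257/4) = 1/2.
[UPW] = ½·((-12)·(59/14−0) + (-41/14)·(0−7) + (15/2)·(7−(59/14))) = ½·(-354/7 + 41/2 + 585/28) = -257/56, so the V-coordinate is 1/14.
[UVP] = ½·((-12)·(10−(59/14)) + (-2)·(59/14−7) + (-41/14)·(7−10)) = ½·(-486/7 + 39/7 + 123/14) = -771/28, so the W-coordinate is 3/7.
Check: 1/2 + 1/14 + 3/7 = 1.

(1/2, 1/14, 3/7)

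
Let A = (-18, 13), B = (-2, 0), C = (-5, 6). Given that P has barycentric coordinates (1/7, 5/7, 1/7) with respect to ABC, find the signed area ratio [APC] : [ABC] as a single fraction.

The signed ratio [APC]/[ABC] equals the barycentric coordinate of P at vertex B, which is 5/7.

5/7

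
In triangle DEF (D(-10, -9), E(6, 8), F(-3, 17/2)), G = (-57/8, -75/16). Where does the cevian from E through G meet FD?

(-9, -13/2)

Barycentric coordinates of G with respect to DEF: (3/4, 1/8, 1/8).
On side FD the E-coordinate is zero; dropping G's E-weight 1/8 and renormalizing the remaining 1/8 : 3/4 gives weights 1/7, 6/7 on F, D.
H = (1/7)·(-3, 17/2) + (6/7)·(-10, -9) = (-9, -13/2).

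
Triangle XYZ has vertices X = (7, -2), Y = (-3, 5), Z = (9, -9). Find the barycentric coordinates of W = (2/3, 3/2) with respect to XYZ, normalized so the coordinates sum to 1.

Signed area of the reference triangle: [XYZ] = ½·(7·(5−(-9)) + (-3)·(-9−(-2)) + 9·(-2−5)) = ½·(98 + 21 − 63) = 28.
[WYZ] = ½·((2/3)·(5−(-9)) + (-3)·(-9−(3/2)) + 9·(3/2−5)) = ½·(28/3 + 63/2 − 63/2) = 14/3, so the X-coordinate is (14/3)/28 = 1/6.
[XWZ] = ½·(7·(3/2−(-9)) + (2/3)·(-9−(-2)) + 9·(-2−(3/2))) = ½·(147/2 − 14/3 − 63/2) = 56/3, so the Y-coordinate is 2/3.
[XYW] = ½·(7·(5−(3/2)) + (-3)·(3/2−(-2)) + (2/3)·(-2−5)) = ½·(49/2 − 21/2 − 14/3) = 14/3, so the Z-coordinate is 1/6.
Check: 1/6 + 2/3 + 1/6 = 1.

(1/6, 2/3, 1/6)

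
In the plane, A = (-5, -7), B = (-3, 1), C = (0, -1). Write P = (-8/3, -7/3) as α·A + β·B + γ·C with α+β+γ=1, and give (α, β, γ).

(1/3, 1/3, 1/3)

Signed area of the reference triangle: [ABC] = ½·((-5)·(1−(-1)) + (-3)·(-1−(-7)) + 0·(-7−1)) = ½·(-10 − 18 + 0) = -14.
[PBC] = ½·((-8/3)·(1−(-1)) + (-3)·(-1−(-7/3)) + 0·(-7/3−1)) = ½·(-16/3 − 4 + 0) = -14/3, so the A-coordinate is (-14/3)/(-14) = 1/3.
[APC] = ½·((-5)·(-7/3−(-1)) + (-8/3)·(-1−(-7)) + 0·(-7−(-7/3))) = ½·(20/3 − 16 + 0) = -14/3, so the B-coordinate is 1/3.
[ABP] = ½·((-5)·(1−(-7/3)) + (-3)·(-7/3−(-7)) + (-8/3)·(-7−1)) = ½·(-50/3 − 14 + 64/3) = -14/3, so the C-coordinate is 1/3.
Check: 1/3 + 1/3 + 1/3 = 1.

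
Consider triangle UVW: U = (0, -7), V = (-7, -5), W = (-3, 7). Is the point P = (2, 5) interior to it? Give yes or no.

Barycentric coordinates of P: (17/23, -16/23, 22/23).
The three coordinates are positive, negative, positive; a point is interior exactly when all three are positive.

no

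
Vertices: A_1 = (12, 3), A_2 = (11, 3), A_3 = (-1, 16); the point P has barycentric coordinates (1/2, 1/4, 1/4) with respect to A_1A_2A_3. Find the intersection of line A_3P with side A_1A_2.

(35/3, 3)

Line A_3P meets A_1A_2 where the A_3-coordinate vanishes; zeroing P's A_3-weight and renormalizing leaves A_1, A_2-weights 1/2 : 1/4 → (2/3, 1/3).
So Q = (2/3)·A_1 + (1/3)·A_2 = (35/3, 3).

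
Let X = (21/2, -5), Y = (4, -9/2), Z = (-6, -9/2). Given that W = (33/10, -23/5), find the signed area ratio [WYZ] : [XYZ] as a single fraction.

[XYZ] = ½·((21/2)·(-9/2−(-9/2)) + 4·(-9/2−(-5)) + (-6)·(-5−(-9/2))) = ½·(0 + 2 + 3) = 5/2.
[WYZ] = ½·((33/10)·(-9/2−(-9/2)) + 4·(-9/2−(-23/5)) + (-6)·(-23/5−(-9/2))) = ½·(0 + 2/5 + 3/5) = 1/2, so the ratio is (1/2)/(5/2) = 1/5.

1/5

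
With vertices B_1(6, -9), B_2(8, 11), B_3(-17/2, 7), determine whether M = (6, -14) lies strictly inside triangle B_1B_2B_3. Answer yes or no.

no

Barycentric coordinates of M: (809/644, -145/644, -5/161).
The three coordinates are positive, negative, negative; a point is interior exactly when all three are positive.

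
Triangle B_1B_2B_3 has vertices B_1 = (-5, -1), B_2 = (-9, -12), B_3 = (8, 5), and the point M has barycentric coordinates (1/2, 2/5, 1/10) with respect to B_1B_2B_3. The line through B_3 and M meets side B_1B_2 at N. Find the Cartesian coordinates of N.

(-61/9, -53/9)

Line B_3M meets B_1B_2 where the B_3-coordinate vanishes; zeroing M's B_3-weight and renormalizing leaves B_1, B_2-weights 1/2 : 2/5 → (5/9, 4/9).
So N = (5/9)·B_1 + (4/9)·B_2 = (-61/9, -53/9).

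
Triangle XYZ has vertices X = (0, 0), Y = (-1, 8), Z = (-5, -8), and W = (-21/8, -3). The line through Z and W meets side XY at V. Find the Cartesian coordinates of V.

Barycentric coordinates of W with respect to XYZ: (3/8, 1/8, 1/2).
On side XY the Z-coordinate is zero; dropping W's Z-weight 1/2 and renormalizing the remaining 3/8 : 1/8 gives weights 3/4, 1/4 on X, Y.
V = (3/4)·(0, 0) + (1/4)·(-1, 8) = (-1/4, 2).

(-1/4, 2)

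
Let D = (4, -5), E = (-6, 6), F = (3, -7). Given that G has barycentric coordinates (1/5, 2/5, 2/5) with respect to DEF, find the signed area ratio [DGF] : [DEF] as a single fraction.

2/5

The signed ratio [DGF]/[DEF] equals the barycentric coordinate of G at vertex E, which is 2/5.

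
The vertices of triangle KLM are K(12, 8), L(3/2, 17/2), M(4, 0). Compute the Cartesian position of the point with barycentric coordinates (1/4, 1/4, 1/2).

(43/8, 33/8)

N = (1/4)·K + (1/4)·L + (1/2)·M.
x-coordinate: (1/4)·12 + (1/4)·(3/2) + (1/2)·4 = 43/8.
y-coordinate: (1/4)·8 + (1/4)·(17/2) + (1/2)·0 = 33/8.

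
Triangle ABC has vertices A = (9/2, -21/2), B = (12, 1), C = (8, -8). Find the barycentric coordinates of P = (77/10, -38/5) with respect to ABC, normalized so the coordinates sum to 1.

(1/5, 1/10, 7/10)

Signed area of the reference triangle: [ABC] = ½·((9/2)·(1−(-8)) + 12·(-8−(-21/2)) + 8·(-21/2−1)) = ½·(81/2 + 30 − 92) = -43/4.
[PBC] = ½·((77/10)·(1−(-8)) + 12·(-8−(-38/5)) + 8·(-38/5−1)) = ½·(693/10 − 24/5 − 344/5) = -43/20, so the A-coordinate is (-43/20)/(-43/4) = 1/5.
[APC] = ½·((9/2)·(-38/5−(-8)) + (77/10)·(-8−(-21/2)) + 8·(-21/2−(-38/5))) = ½·(9/5 + 77/4 − 116/5) = -43/40, so the B-coordinate is 1/10.
[ABP] = ½·((9/2)·(1−(-38/5)) + 12·(-38/5−(-21/2)) + (77/10)·(-21/2−1)) = ½·(387/10 + 174/5 − 1771/20) = -301/40, so the C-coordinate is 7/10.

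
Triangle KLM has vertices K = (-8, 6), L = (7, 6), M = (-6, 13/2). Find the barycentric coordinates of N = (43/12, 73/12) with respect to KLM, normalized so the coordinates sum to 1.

(1/12, 3/4, 1/6)

Signed area of the reference triangle: [KLM] = ½·((-8)·(6−(13/2)) + 7·(13/2−6) + (-6)·(6−6)) = ½·(4 + 7/2 + 0) = 15/4.
[NLM] = ½·((43/12)·(6−(13/2)) + 7·(13/2−(73/12)) + (-6)·(73/12−6)) = ½·(-43/24 + 35/12 − 1/2) = 5/16, so the K-coordinate is (5/16)/(15/4) = 1/12.
[KNM] = ½·((-8)·(73/12−(13/2)) + (43/12)·(13/2−6) + (-6)·(6−(73/12))) = ½·(10/3 + 43/24 + 1/2) = 45/16, so the L-coordinate is 3/4.
[KLN] = ½·((-8)·(6−(73/12)) + 7·(73/12−6) + (43/12)·(6−6)) = ½·(2/3 + 7/12 + 0) = 5/8, so the M-coordinate is 1/6.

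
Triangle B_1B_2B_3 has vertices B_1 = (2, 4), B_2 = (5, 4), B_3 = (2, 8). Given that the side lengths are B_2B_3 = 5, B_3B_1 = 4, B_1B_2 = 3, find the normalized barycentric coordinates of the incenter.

The incenter has barycentric coordinates proportional to the opposite side lengths: (5 : 4 : 3).
Normalizing by 5+4+3 = 12 gives (5/12, 1/3, 1/4).

(5/12, 1/3, 1/4)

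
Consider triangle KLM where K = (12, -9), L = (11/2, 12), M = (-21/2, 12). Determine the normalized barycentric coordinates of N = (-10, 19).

(-1/3, 1/2, 5/6)

Signed area of the reference triangle: [KLM] = ½·(12·(12−12) + (11/2)·(12−(-9)) + (-21/2)·(-9−12)) = ½·(0 + 231/2 + 441/2) = 168.
[NLM] = ½·((-10)·(12−12) + (11/2)·(12−19) + (-21/2)·(19−12)) = ½·(0 − 77/2 − 147/2) = -56, so the K-coordinate is (-56)/168 = -1/3.
[KNM] = ½·(12·(19−12) + (-10)·(12−(-9)) + (-21/2)·(-9−19)) = ½·(84 − 210 + 294) = 84, so the L-coordinate is 1/2.
[KLN] = ½·(12·(12−19) + (11/2)·(19−(-9)) + (-10)·(-9−12)) = ½·(-84 + 154 + 210) = 140, so the M-coordinate is 5/6.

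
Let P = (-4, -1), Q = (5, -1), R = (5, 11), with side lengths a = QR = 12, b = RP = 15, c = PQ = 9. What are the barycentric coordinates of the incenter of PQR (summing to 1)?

The incenter has barycentric coordinates proportional to the opposite side lengths: (12 : 15 : 9).
Normalizing by 12+15+9 = 36 gives (1/3, 5/12, 1/4).

(1/3, 5/12, 1/4)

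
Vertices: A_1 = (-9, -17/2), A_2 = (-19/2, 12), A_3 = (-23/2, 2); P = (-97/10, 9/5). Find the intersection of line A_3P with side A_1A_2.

Barycentric coordinates of P with respect to A_1A_2A_3: (2/5, 2/5, 1/5).
On side A_1A_2 the A_3-coordinate is zero; dropping P's A_3-weight 1/5 and renormalizing the remaining 2/5 : 2/5 gives weights 1/2, 1/2 on A_1, A_2.
Q = (1/2)·(-9, -17/2) + (1/2)·(-19/2, 12) = (-37/4, 7/4).

(-37/4, 7/4)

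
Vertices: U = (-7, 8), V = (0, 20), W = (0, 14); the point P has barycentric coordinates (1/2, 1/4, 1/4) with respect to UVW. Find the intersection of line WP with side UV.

Line WP meets UV where the W-coordinate vanishes; zeroing P's W-weight and renormalizing leaves U, V-weights 1/2 : 1/4 → (2/3, 1/3).
So Q = (2/3)·U + (1/3)·V = (-14/3, 12).

(-14/3, 12)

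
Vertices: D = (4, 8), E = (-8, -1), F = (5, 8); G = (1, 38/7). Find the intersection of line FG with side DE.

(-2, 7/2)

Barycentric coordinates of G with respect to DEF: (2/7, 2/7, 3/7).
On side DE the F-coordinate is zero; dropping G's F-weight 3/7 and renormalizing the remaining 2/7 : 2/7 gives weights 1/2, 1/2 on D, E.
H = (1/2)·(4, 8) + (1/2)·(-8, -1) = (-2, 7/2).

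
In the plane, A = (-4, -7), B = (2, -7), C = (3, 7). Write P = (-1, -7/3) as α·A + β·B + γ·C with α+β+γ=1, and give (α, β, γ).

Signed area of the reference triangle: [ABC] = ½·((-4)·(-7−7) + 2·(7−(-7)) + 3·(-7−(-7))) = ½·(56 + 28 + 0) = 42.
[PBC] = ½·((-1)·(-7−7) + 2·(7−(-7/3)) + 3·(-7/3−(-7))) = ½·(14 + 56/3 + 14) = 70/3, so the A-coordinate is (70/3)/42 = 5/9.
[APC] = ½·((-4)·(-7/3−7) + (-1)·(7−(-7)) + 3·(-7−(-7/3))) = ½·(112/3 − 14 − 14) = 14/3, so the B-coordinate is 1/9.
[ABP] = ½·((-4)·(-7−(-7/3)) + 2·(-7/3−(-7)) + (-1)·(-7−(-7))) = ½·(56/3 + 28/3 + 0) = 14, so the C-coordinate is 1/3.

(5/9, 1/9, 1/3)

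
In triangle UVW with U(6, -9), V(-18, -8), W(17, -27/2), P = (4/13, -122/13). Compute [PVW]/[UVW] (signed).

7/13

[UVW] = ½·(6·(-8−(-27/2)) + (-18)·(-27/2−(-9)) + 17·(-9−(-8))) = ½·(33 + 81 − 17) = 97/2.
[PVW] = ½·((4/13)·(-8−(-27/2)) + (-18)·(-27/2−(-122/13)) + 17·(-122/13−(-8))) = ½·(22/13 + 963/13 − 306/13) = 679/26, so the ratio is (679/26)/(97/2) = 7/13.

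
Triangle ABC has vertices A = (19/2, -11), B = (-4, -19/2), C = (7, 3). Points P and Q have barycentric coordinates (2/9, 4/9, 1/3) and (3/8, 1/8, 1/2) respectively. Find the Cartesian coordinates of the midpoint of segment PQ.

Barycentric coordinates of the midpoint are the average: (43/144, 41/144, 5/12).
Converting: (43/144)·A + (41/144)·B + (5/12)·C = (443/96, -455/96).

(443/96, -455/96)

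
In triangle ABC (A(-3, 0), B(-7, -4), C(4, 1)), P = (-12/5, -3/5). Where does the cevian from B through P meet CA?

(-5/4, 1/4)

Barycentric coordinates of P with respect to ABC: (3/5, 1/5, 1/5).
On side CA the B-coordinate is zero; dropping P's B-weight 1/5 and renormalizing the remaining 1/5 : 3/5 gives weights 1/4, 3/4 on C, A.
Q = (1/4)·(4, 1) + (3/4)·(-3, 0) = (-5/4, 1/4).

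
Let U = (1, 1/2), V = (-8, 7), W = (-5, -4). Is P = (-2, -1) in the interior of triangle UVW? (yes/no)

Barycentric coordinates of P: (28/53, 3/53, 22/53).
The three coordinates are positive, positive, positive; a point is interior exactly when all three are positive.

yes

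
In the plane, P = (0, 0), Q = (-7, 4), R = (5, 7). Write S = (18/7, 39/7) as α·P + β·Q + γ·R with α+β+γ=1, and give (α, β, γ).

Signed area of the reference triangle: [PQR] = ½·(0·(4−7) + (-7)·(7−0) + 5·(0−4)) = ½·(0 − 49 − 20) = -69/2.
[SQR] = ½·((18/7)·(4−7) + (-7)·(7−(39/7)) + 5·(39/7−4)) = ½·(-54/7 − 10 + 55/7) = -69/14, so the P-coordinate is (-69/14)/(-69/2) = 1/7.
[PSR] = ½·(0·(39/7−7) + (18/7)·(7−0) + 5·(0−(39/7))) = ½·(0 + 18 − 195/7) = -69/14, so the Q-coordinate is 1/7.
[PQS] = ½·(0·(4−(39/7)) + (-7)·(39/7−0) + (18/7)·(0−4)) = ½·(0 − 39 − 72/7) = -345/14, so the R-coordinate is 5/7.

(1/7, 1/7, 5/7)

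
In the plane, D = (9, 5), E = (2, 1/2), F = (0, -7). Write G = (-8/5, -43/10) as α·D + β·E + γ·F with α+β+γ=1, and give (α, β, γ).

Signed area of the reference triangle: [DEF] = ½·(9·(1/2−(-7)) + 2·(-7−5) + 0·(5−(1/2))) = ½·(135/2 − 24 + 0) = 87/4.
[GEF] = ½·((-8/5)·(1/2−(-7)) + 2·(-7−(-43/10)) + 0·(-43/10−(1/2))) = ½·(-12 − 27/5 + 0) = -87/10, so the D-coordinate is (-87/10)/(87/4) = -2/5.
[DGF] = ½·(9·(-43/10−(-7)) + (-8/5)·(-7−5) + 0·(5−(-43/10))) = ½·(243/10 + 96/5 + 0) = 87/4, so the E-coordinate is 1.
[DEG] = ½·(9·(1/2−(-43/10)) + 2·(-43/10−5) + (-8/5)·(5−(1/2))) = ½·(216/5 − 93/5 − 36/5) = 87/10, so the F-coordinate is 2/5.

(-2/5, 1, 2/5)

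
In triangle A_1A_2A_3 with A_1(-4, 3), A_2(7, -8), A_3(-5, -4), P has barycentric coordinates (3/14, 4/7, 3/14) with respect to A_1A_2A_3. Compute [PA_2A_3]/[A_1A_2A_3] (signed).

The signed ratio [PA_2A_3]/[A_1A_2A_3] equals the barycentric coordinate of P at vertex A_1, which is 3/14.

3/14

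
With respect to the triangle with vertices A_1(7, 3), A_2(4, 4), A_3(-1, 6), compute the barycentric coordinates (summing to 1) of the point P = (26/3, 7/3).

Signed area of the reference triangle: [A_1A_2A_3] = ½·(7·(4−6) + 4·(6−3) + (-1)·(3−4)) = ½·(-14 + 12 + 1) = -1/2.
[PA_2A_3] = ½·((26/3)·(4−6) + 4·(6−(7/3)) + (-1)·(7/3−4)) = ½·(-52/3 + 44/3 + 5/3) = -1/2, so the A_1-coordinate is (-1/2)/(-1/2) = 1.
[A_1PA_3] = ½·(7·(7/3−6) + (26/3)·(6−3) + (-1)·(3−(7/3))) = ½·(-77/3 + 26 − 2/3) = -1/6, so the A_2-coordinate is 1/3.
[A_1A_2P] = ½·(7·(4−(7/3)) + 4·(7/3−3) + (26/3)·(3−4)) = ½·(35/3 − 8/3 − 26/3) = 1/6, so the A_3-coordinate is -1/3.

(1, 1/3, -1/3)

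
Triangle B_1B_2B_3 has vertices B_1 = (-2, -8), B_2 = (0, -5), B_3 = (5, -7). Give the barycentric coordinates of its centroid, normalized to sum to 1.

(1/3, 1/3, 1/3)

The centroid is the average of the vertices, so each weight is 1/3.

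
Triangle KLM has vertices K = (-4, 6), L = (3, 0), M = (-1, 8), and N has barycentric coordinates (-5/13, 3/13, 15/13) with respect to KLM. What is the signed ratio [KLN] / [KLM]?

The signed ratio [KLN]/[KLM] equals the barycentric coordinate of N at vertex M, which is 15/13.

15/13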